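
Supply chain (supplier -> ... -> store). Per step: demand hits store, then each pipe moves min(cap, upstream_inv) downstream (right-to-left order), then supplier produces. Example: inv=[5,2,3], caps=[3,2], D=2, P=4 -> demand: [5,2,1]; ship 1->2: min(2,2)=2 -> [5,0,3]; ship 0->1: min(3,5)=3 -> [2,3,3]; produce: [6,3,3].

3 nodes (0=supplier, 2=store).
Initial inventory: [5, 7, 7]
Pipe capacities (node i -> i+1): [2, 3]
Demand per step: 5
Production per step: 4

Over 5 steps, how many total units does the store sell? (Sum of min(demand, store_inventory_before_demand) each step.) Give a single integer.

Answer: 19

Derivation:
Step 1: sold=5 (running total=5) -> [7 6 5]
Step 2: sold=5 (running total=10) -> [9 5 3]
Step 3: sold=3 (running total=13) -> [11 4 3]
Step 4: sold=3 (running total=16) -> [13 3 3]
Step 5: sold=3 (running total=19) -> [15 2 3]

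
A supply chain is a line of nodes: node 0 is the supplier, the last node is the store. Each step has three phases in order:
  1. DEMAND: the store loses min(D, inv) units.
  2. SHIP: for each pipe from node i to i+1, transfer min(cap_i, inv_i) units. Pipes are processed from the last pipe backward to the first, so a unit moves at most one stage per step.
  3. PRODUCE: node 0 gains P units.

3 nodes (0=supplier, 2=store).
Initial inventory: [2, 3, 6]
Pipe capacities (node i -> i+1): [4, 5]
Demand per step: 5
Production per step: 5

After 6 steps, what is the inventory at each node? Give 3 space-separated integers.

Step 1: demand=5,sold=5 ship[1->2]=3 ship[0->1]=2 prod=5 -> inv=[5 2 4]
Step 2: demand=5,sold=4 ship[1->2]=2 ship[0->1]=4 prod=5 -> inv=[6 4 2]
Step 3: demand=5,sold=2 ship[1->2]=4 ship[0->1]=4 prod=5 -> inv=[7 4 4]
Step 4: demand=5,sold=4 ship[1->2]=4 ship[0->1]=4 prod=5 -> inv=[8 4 4]
Step 5: demand=5,sold=4 ship[1->2]=4 ship[0->1]=4 prod=5 -> inv=[9 4 4]
Step 6: demand=5,sold=4 ship[1->2]=4 ship[0->1]=4 prod=5 -> inv=[10 4 4]

10 4 4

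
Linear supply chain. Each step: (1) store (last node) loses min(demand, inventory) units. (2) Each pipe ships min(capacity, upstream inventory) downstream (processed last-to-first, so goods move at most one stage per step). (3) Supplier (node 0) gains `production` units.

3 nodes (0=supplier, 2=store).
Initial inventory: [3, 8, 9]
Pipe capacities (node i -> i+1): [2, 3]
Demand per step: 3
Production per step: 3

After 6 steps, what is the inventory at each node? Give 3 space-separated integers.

Step 1: demand=3,sold=3 ship[1->2]=3 ship[0->1]=2 prod=3 -> inv=[4 7 9]
Step 2: demand=3,sold=3 ship[1->2]=3 ship[0->1]=2 prod=3 -> inv=[5 6 9]
Step 3: demand=3,sold=3 ship[1->2]=3 ship[0->1]=2 prod=3 -> inv=[6 5 9]
Step 4: demand=3,sold=3 ship[1->2]=3 ship[0->1]=2 prod=3 -> inv=[7 4 9]
Step 5: demand=3,sold=3 ship[1->2]=3 ship[0->1]=2 prod=3 -> inv=[8 3 9]
Step 6: demand=3,sold=3 ship[1->2]=3 ship[0->1]=2 prod=3 -> inv=[9 2 9]

9 2 9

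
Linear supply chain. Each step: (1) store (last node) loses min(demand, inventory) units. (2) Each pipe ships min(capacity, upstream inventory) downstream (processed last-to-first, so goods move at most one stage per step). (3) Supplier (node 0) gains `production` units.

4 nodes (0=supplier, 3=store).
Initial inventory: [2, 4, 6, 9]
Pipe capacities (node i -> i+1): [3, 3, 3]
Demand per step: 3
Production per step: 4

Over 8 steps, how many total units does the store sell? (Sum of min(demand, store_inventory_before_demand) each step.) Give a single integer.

Step 1: sold=3 (running total=3) -> [4 3 6 9]
Step 2: sold=3 (running total=6) -> [5 3 6 9]
Step 3: sold=3 (running total=9) -> [6 3 6 9]
Step 4: sold=3 (running total=12) -> [7 3 6 9]
Step 5: sold=3 (running total=15) -> [8 3 6 9]
Step 6: sold=3 (running total=18) -> [9 3 6 9]
Step 7: sold=3 (running total=21) -> [10 3 6 9]
Step 8: sold=3 (running total=24) -> [11 3 6 9]

Answer: 24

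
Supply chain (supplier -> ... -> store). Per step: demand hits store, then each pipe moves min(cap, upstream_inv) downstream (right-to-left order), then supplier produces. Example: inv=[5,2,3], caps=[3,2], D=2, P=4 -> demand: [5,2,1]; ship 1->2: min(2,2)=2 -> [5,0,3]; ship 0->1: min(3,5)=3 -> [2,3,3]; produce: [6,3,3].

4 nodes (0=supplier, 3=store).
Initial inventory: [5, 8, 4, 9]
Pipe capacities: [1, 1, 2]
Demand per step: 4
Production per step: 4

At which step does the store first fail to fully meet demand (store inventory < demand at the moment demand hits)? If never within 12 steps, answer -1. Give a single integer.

Step 1: demand=4,sold=4 ship[2->3]=2 ship[1->2]=1 ship[0->1]=1 prod=4 -> [8 8 3 7]
Step 2: demand=4,sold=4 ship[2->3]=2 ship[1->2]=1 ship[0->1]=1 prod=4 -> [11 8 2 5]
Step 3: demand=4,sold=4 ship[2->3]=2 ship[1->2]=1 ship[0->1]=1 prod=4 -> [14 8 1 3]
Step 4: demand=4,sold=3 ship[2->3]=1 ship[1->2]=1 ship[0->1]=1 prod=4 -> [17 8 1 1]
Step 5: demand=4,sold=1 ship[2->3]=1 ship[1->2]=1 ship[0->1]=1 prod=4 -> [20 8 1 1]
Step 6: demand=4,sold=1 ship[2->3]=1 ship[1->2]=1 ship[0->1]=1 prod=4 -> [23 8 1 1]
Step 7: demand=4,sold=1 ship[2->3]=1 ship[1->2]=1 ship[0->1]=1 prod=4 -> [26 8 1 1]
Step 8: demand=4,sold=1 ship[2->3]=1 ship[1->2]=1 ship[0->1]=1 prod=4 -> [29 8 1 1]
Step 9: demand=4,sold=1 ship[2->3]=1 ship[1->2]=1 ship[0->1]=1 prod=4 -> [32 8 1 1]
Step 10: demand=4,sold=1 ship[2->3]=1 ship[1->2]=1 ship[0->1]=1 prod=4 -> [35 8 1 1]
Step 11: demand=4,sold=1 ship[2->3]=1 ship[1->2]=1 ship[0->1]=1 prod=4 -> [38 8 1 1]
Step 12: demand=4,sold=1 ship[2->3]=1 ship[1->2]=1 ship[0->1]=1 prod=4 -> [41 8 1 1]
First stockout at step 4

4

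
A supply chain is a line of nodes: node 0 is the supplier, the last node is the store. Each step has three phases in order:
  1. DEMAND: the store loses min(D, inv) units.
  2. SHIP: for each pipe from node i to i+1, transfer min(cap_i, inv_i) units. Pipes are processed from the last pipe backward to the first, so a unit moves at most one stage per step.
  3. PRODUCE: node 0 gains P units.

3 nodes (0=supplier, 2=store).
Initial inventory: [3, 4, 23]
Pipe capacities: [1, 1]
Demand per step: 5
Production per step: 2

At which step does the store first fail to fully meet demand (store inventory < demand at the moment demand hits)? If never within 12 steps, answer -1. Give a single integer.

Step 1: demand=5,sold=5 ship[1->2]=1 ship[0->1]=1 prod=2 -> [4 4 19]
Step 2: demand=5,sold=5 ship[1->2]=1 ship[0->1]=1 prod=2 -> [5 4 15]
Step 3: demand=5,sold=5 ship[1->2]=1 ship[0->1]=1 prod=2 -> [6 4 11]
Step 4: demand=5,sold=5 ship[1->2]=1 ship[0->1]=1 prod=2 -> [7 4 7]
Step 5: demand=5,sold=5 ship[1->2]=1 ship[0->1]=1 prod=2 -> [8 4 3]
Step 6: demand=5,sold=3 ship[1->2]=1 ship[0->1]=1 prod=2 -> [9 4 1]
Step 7: demand=5,sold=1 ship[1->2]=1 ship[0->1]=1 prod=2 -> [10 4 1]
Step 8: demand=5,sold=1 ship[1->2]=1 ship[0->1]=1 prod=2 -> [11 4 1]
Step 9: demand=5,sold=1 ship[1->2]=1 ship[0->1]=1 prod=2 -> [12 4 1]
Step 10: demand=5,sold=1 ship[1->2]=1 ship[0->1]=1 prod=2 -> [13 4 1]
Step 11: demand=5,sold=1 ship[1->2]=1 ship[0->1]=1 prod=2 -> [14 4 1]
Step 12: demand=5,sold=1 ship[1->2]=1 ship[0->1]=1 prod=2 -> [15 4 1]
First stockout at step 6

6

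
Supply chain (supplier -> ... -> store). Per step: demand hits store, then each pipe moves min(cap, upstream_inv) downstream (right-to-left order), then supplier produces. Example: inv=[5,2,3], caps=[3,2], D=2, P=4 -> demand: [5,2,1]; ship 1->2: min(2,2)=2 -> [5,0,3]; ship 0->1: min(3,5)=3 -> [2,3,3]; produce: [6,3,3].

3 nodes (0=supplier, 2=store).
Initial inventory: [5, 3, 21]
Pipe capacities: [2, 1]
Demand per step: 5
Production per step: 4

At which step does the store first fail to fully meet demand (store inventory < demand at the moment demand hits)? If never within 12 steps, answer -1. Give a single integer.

Step 1: demand=5,sold=5 ship[1->2]=1 ship[0->1]=2 prod=4 -> [7 4 17]
Step 2: demand=5,sold=5 ship[1->2]=1 ship[0->1]=2 prod=4 -> [9 5 13]
Step 3: demand=5,sold=5 ship[1->2]=1 ship[0->1]=2 prod=4 -> [11 6 9]
Step 4: demand=5,sold=5 ship[1->2]=1 ship[0->1]=2 prod=4 -> [13 7 5]
Step 5: demand=5,sold=5 ship[1->2]=1 ship[0->1]=2 prod=4 -> [15 8 1]
Step 6: demand=5,sold=1 ship[1->2]=1 ship[0->1]=2 prod=4 -> [17 9 1]
Step 7: demand=5,sold=1 ship[1->2]=1 ship[0->1]=2 prod=4 -> [19 10 1]
Step 8: demand=5,sold=1 ship[1->2]=1 ship[0->1]=2 prod=4 -> [21 11 1]
Step 9: demand=5,sold=1 ship[1->2]=1 ship[0->1]=2 prod=4 -> [23 12 1]
Step 10: demand=5,sold=1 ship[1->2]=1 ship[0->1]=2 prod=4 -> [25 13 1]
Step 11: demand=5,sold=1 ship[1->2]=1 ship[0->1]=2 prod=4 -> [27 14 1]
Step 12: demand=5,sold=1 ship[1->2]=1 ship[0->1]=2 prod=4 -> [29 15 1]
First stockout at step 6

6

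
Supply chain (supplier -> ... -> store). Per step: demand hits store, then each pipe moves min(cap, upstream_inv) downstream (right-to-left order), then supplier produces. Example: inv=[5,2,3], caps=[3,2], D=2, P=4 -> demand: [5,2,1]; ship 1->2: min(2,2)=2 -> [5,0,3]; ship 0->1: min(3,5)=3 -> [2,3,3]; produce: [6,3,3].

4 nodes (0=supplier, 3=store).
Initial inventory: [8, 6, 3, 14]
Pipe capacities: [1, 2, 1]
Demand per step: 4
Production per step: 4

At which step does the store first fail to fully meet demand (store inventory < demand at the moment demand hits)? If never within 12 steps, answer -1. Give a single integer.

Step 1: demand=4,sold=4 ship[2->3]=1 ship[1->2]=2 ship[0->1]=1 prod=4 -> [11 5 4 11]
Step 2: demand=4,sold=4 ship[2->3]=1 ship[1->2]=2 ship[0->1]=1 prod=4 -> [14 4 5 8]
Step 3: demand=4,sold=4 ship[2->3]=1 ship[1->2]=2 ship[0->1]=1 prod=4 -> [17 3 6 5]
Step 4: demand=4,sold=4 ship[2->3]=1 ship[1->2]=2 ship[0->1]=1 prod=4 -> [20 2 7 2]
Step 5: demand=4,sold=2 ship[2->3]=1 ship[1->2]=2 ship[0->1]=1 prod=4 -> [23 1 8 1]
Step 6: demand=4,sold=1 ship[2->3]=1 ship[1->2]=1 ship[0->1]=1 prod=4 -> [26 1 8 1]
Step 7: demand=4,sold=1 ship[2->3]=1 ship[1->2]=1 ship[0->1]=1 prod=4 -> [29 1 8 1]
Step 8: demand=4,sold=1 ship[2->3]=1 ship[1->2]=1 ship[0->1]=1 prod=4 -> [32 1 8 1]
Step 9: demand=4,sold=1 ship[2->3]=1 ship[1->2]=1 ship[0->1]=1 prod=4 -> [35 1 8 1]
Step 10: demand=4,sold=1 ship[2->3]=1 ship[1->2]=1 ship[0->1]=1 prod=4 -> [38 1 8 1]
Step 11: demand=4,sold=1 ship[2->3]=1 ship[1->2]=1 ship[0->1]=1 prod=4 -> [41 1 8 1]
Step 12: demand=4,sold=1 ship[2->3]=1 ship[1->2]=1 ship[0->1]=1 prod=4 -> [44 1 8 1]
First stockout at step 5

5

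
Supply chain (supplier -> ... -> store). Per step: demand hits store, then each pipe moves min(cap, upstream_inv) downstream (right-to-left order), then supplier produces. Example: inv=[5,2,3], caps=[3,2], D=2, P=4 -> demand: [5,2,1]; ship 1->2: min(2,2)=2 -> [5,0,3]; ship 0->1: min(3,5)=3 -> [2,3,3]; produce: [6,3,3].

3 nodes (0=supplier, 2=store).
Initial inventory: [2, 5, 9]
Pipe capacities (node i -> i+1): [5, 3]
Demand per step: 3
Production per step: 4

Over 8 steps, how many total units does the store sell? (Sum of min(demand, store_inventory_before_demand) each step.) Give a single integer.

Step 1: sold=3 (running total=3) -> [4 4 9]
Step 2: sold=3 (running total=6) -> [4 5 9]
Step 3: sold=3 (running total=9) -> [4 6 9]
Step 4: sold=3 (running total=12) -> [4 7 9]
Step 5: sold=3 (running total=15) -> [4 8 9]
Step 6: sold=3 (running total=18) -> [4 9 9]
Step 7: sold=3 (running total=21) -> [4 10 9]
Step 8: sold=3 (running total=24) -> [4 11 9]

Answer: 24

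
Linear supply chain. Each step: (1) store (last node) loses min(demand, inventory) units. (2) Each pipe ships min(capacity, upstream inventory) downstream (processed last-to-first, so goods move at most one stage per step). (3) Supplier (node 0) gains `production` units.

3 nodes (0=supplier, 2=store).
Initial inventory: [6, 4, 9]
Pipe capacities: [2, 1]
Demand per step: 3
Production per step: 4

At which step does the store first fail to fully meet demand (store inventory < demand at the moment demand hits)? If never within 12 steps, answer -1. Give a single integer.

Step 1: demand=3,sold=3 ship[1->2]=1 ship[0->1]=2 prod=4 -> [8 5 7]
Step 2: demand=3,sold=3 ship[1->2]=1 ship[0->1]=2 prod=4 -> [10 6 5]
Step 3: demand=3,sold=3 ship[1->2]=1 ship[0->1]=2 prod=4 -> [12 7 3]
Step 4: demand=3,sold=3 ship[1->2]=1 ship[0->1]=2 prod=4 -> [14 8 1]
Step 5: demand=3,sold=1 ship[1->2]=1 ship[0->1]=2 prod=4 -> [16 9 1]
Step 6: demand=3,sold=1 ship[1->2]=1 ship[0->1]=2 prod=4 -> [18 10 1]
Step 7: demand=3,sold=1 ship[1->2]=1 ship[0->1]=2 prod=4 -> [20 11 1]
Step 8: demand=3,sold=1 ship[1->2]=1 ship[0->1]=2 prod=4 -> [22 12 1]
Step 9: demand=3,sold=1 ship[1->2]=1 ship[0->1]=2 prod=4 -> [24 13 1]
Step 10: demand=3,sold=1 ship[1->2]=1 ship[0->1]=2 prod=4 -> [26 14 1]
Step 11: demand=3,sold=1 ship[1->2]=1 ship[0->1]=2 prod=4 -> [28 15 1]
Step 12: demand=3,sold=1 ship[1->2]=1 ship[0->1]=2 prod=4 -> [30 16 1]
First stockout at step 5

5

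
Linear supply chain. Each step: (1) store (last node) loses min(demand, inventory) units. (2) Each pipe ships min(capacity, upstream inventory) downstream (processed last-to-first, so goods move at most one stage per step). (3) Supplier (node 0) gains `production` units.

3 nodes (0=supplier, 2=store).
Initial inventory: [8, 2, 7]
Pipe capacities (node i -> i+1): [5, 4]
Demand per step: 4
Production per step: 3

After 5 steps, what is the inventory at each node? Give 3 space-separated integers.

Step 1: demand=4,sold=4 ship[1->2]=2 ship[0->1]=5 prod=3 -> inv=[6 5 5]
Step 2: demand=4,sold=4 ship[1->2]=4 ship[0->1]=5 prod=3 -> inv=[4 6 5]
Step 3: demand=4,sold=4 ship[1->2]=4 ship[0->1]=4 prod=3 -> inv=[3 6 5]
Step 4: demand=4,sold=4 ship[1->2]=4 ship[0->1]=3 prod=3 -> inv=[3 5 5]
Step 5: demand=4,sold=4 ship[1->2]=4 ship[0->1]=3 prod=3 -> inv=[3 4 5]

3 4 5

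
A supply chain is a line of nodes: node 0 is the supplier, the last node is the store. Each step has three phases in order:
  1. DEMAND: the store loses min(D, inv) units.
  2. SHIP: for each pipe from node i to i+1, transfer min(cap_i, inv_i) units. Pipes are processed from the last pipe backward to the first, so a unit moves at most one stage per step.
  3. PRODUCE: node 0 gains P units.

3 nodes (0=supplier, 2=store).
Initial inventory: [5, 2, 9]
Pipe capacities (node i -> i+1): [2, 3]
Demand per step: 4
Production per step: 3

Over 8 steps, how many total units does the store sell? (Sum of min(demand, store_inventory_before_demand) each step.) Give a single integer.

Step 1: sold=4 (running total=4) -> [6 2 7]
Step 2: sold=4 (running total=8) -> [7 2 5]
Step 3: sold=4 (running total=12) -> [8 2 3]
Step 4: sold=3 (running total=15) -> [9 2 2]
Step 5: sold=2 (running total=17) -> [10 2 2]
Step 6: sold=2 (running total=19) -> [11 2 2]
Step 7: sold=2 (running total=21) -> [12 2 2]
Step 8: sold=2 (running total=23) -> [13 2 2]

Answer: 23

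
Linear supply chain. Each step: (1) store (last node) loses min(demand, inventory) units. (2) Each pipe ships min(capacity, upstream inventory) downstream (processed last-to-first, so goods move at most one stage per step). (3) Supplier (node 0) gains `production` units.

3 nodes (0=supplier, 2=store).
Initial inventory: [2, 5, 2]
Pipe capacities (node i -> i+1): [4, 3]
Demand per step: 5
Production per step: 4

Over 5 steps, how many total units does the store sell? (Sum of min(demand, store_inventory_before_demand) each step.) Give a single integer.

Step 1: sold=2 (running total=2) -> [4 4 3]
Step 2: sold=3 (running total=5) -> [4 5 3]
Step 3: sold=3 (running total=8) -> [4 6 3]
Step 4: sold=3 (running total=11) -> [4 7 3]
Step 5: sold=3 (running total=14) -> [4 8 3]

Answer: 14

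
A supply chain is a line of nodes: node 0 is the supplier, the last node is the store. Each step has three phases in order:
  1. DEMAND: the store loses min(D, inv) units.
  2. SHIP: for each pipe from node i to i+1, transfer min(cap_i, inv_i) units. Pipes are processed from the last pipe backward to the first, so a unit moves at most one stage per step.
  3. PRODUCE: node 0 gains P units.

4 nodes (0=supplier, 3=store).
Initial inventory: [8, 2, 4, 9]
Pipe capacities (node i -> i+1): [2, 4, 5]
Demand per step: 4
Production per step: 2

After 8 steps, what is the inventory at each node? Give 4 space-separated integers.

Step 1: demand=4,sold=4 ship[2->3]=4 ship[1->2]=2 ship[0->1]=2 prod=2 -> inv=[8 2 2 9]
Step 2: demand=4,sold=4 ship[2->3]=2 ship[1->2]=2 ship[0->1]=2 prod=2 -> inv=[8 2 2 7]
Step 3: demand=4,sold=4 ship[2->3]=2 ship[1->2]=2 ship[0->1]=2 prod=2 -> inv=[8 2 2 5]
Step 4: demand=4,sold=4 ship[2->3]=2 ship[1->2]=2 ship[0->1]=2 prod=2 -> inv=[8 2 2 3]
Step 5: demand=4,sold=3 ship[2->3]=2 ship[1->2]=2 ship[0->1]=2 prod=2 -> inv=[8 2 2 2]
Step 6: demand=4,sold=2 ship[2->3]=2 ship[1->2]=2 ship[0->1]=2 prod=2 -> inv=[8 2 2 2]
Step 7: demand=4,sold=2 ship[2->3]=2 ship[1->2]=2 ship[0->1]=2 prod=2 -> inv=[8 2 2 2]
Step 8: demand=4,sold=2 ship[2->3]=2 ship[1->2]=2 ship[0->1]=2 prod=2 -> inv=[8 2 2 2]

8 2 2 2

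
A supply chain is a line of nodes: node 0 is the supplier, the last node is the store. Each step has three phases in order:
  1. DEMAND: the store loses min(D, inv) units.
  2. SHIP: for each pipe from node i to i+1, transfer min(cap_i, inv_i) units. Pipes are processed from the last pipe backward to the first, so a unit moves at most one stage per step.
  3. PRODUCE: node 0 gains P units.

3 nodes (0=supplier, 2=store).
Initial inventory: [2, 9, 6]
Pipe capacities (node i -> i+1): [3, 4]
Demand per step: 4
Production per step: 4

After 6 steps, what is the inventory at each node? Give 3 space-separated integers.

Step 1: demand=4,sold=4 ship[1->2]=4 ship[0->1]=2 prod=4 -> inv=[4 7 6]
Step 2: demand=4,sold=4 ship[1->2]=4 ship[0->1]=3 prod=4 -> inv=[5 6 6]
Step 3: demand=4,sold=4 ship[1->2]=4 ship[0->1]=3 prod=4 -> inv=[6 5 6]
Step 4: demand=4,sold=4 ship[1->2]=4 ship[0->1]=3 prod=4 -> inv=[7 4 6]
Step 5: demand=4,sold=4 ship[1->2]=4 ship[0->1]=3 prod=4 -> inv=[8 3 6]
Step 6: demand=4,sold=4 ship[1->2]=3 ship[0->1]=3 prod=4 -> inv=[9 3 5]

9 3 5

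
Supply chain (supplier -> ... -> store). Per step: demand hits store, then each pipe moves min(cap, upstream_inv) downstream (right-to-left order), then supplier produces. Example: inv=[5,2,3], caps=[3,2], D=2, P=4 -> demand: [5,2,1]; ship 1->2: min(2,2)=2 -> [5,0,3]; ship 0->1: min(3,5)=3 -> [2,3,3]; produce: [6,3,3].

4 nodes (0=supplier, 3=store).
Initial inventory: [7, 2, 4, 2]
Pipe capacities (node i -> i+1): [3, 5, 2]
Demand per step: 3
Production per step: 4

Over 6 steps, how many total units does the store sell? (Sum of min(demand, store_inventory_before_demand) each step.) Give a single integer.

Step 1: sold=2 (running total=2) -> [8 3 4 2]
Step 2: sold=2 (running total=4) -> [9 3 5 2]
Step 3: sold=2 (running total=6) -> [10 3 6 2]
Step 4: sold=2 (running total=8) -> [11 3 7 2]
Step 5: sold=2 (running total=10) -> [12 3 8 2]
Step 6: sold=2 (running total=12) -> [13 3 9 2]

Answer: 12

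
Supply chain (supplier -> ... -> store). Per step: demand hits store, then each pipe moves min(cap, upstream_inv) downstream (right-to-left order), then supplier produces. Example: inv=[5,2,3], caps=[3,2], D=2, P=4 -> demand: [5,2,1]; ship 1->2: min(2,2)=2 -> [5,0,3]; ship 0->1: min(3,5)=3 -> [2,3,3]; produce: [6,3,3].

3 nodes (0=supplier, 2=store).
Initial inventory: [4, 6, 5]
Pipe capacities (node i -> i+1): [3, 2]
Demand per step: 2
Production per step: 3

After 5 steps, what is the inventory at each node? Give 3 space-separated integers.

Step 1: demand=2,sold=2 ship[1->2]=2 ship[0->1]=3 prod=3 -> inv=[4 7 5]
Step 2: demand=2,sold=2 ship[1->2]=2 ship[0->1]=3 prod=3 -> inv=[4 8 5]
Step 3: demand=2,sold=2 ship[1->2]=2 ship[0->1]=3 prod=3 -> inv=[4 9 5]
Step 4: demand=2,sold=2 ship[1->2]=2 ship[0->1]=3 prod=3 -> inv=[4 10 5]
Step 5: demand=2,sold=2 ship[1->2]=2 ship[0->1]=3 prod=3 -> inv=[4 11 5]

4 11 5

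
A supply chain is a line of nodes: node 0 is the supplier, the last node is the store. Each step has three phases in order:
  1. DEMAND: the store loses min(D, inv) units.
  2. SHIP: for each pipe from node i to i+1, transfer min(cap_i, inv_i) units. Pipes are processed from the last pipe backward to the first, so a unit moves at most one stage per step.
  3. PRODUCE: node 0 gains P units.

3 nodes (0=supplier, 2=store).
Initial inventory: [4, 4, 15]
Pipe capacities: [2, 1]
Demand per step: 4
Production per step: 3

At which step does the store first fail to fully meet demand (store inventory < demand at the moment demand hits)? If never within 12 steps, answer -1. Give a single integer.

Step 1: demand=4,sold=4 ship[1->2]=1 ship[0->1]=2 prod=3 -> [5 5 12]
Step 2: demand=4,sold=4 ship[1->2]=1 ship[0->1]=2 prod=3 -> [6 6 9]
Step 3: demand=4,sold=4 ship[1->2]=1 ship[0->1]=2 prod=3 -> [7 7 6]
Step 4: demand=4,sold=4 ship[1->2]=1 ship[0->1]=2 prod=3 -> [8 8 3]
Step 5: demand=4,sold=3 ship[1->2]=1 ship[0->1]=2 prod=3 -> [9 9 1]
Step 6: demand=4,sold=1 ship[1->2]=1 ship[0->1]=2 prod=3 -> [10 10 1]
Step 7: demand=4,sold=1 ship[1->2]=1 ship[0->1]=2 prod=3 -> [11 11 1]
Step 8: demand=4,sold=1 ship[1->2]=1 ship[0->1]=2 prod=3 -> [12 12 1]
Step 9: demand=4,sold=1 ship[1->2]=1 ship[0->1]=2 prod=3 -> [13 13 1]
Step 10: demand=4,sold=1 ship[1->2]=1 ship[0->1]=2 prod=3 -> [14 14 1]
Step 11: demand=4,sold=1 ship[1->2]=1 ship[0->1]=2 prod=3 -> [15 15 1]
Step 12: demand=4,sold=1 ship[1->2]=1 ship[0->1]=2 prod=3 -> [16 16 1]
First stockout at step 5

5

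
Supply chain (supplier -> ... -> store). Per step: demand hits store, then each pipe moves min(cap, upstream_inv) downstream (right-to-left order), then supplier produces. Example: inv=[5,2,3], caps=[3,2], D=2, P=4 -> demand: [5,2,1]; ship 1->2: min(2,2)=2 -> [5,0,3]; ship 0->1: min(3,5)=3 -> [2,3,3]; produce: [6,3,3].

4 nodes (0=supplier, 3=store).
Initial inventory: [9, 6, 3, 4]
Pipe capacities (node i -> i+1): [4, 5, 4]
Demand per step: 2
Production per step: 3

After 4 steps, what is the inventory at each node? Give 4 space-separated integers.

Step 1: demand=2,sold=2 ship[2->3]=3 ship[1->2]=5 ship[0->1]=4 prod=3 -> inv=[8 5 5 5]
Step 2: demand=2,sold=2 ship[2->3]=4 ship[1->2]=5 ship[0->1]=4 prod=3 -> inv=[7 4 6 7]
Step 3: demand=2,sold=2 ship[2->3]=4 ship[1->2]=4 ship[0->1]=4 prod=3 -> inv=[6 4 6 9]
Step 4: demand=2,sold=2 ship[2->3]=4 ship[1->2]=4 ship[0->1]=4 prod=3 -> inv=[5 4 6 11]

5 4 6 11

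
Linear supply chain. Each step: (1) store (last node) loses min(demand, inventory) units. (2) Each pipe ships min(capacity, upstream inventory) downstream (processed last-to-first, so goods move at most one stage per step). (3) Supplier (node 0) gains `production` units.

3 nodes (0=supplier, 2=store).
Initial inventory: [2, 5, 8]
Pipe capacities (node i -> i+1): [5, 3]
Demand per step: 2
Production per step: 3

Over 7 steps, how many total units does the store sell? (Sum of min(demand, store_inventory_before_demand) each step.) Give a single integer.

Step 1: sold=2 (running total=2) -> [3 4 9]
Step 2: sold=2 (running total=4) -> [3 4 10]
Step 3: sold=2 (running total=6) -> [3 4 11]
Step 4: sold=2 (running total=8) -> [3 4 12]
Step 5: sold=2 (running total=10) -> [3 4 13]
Step 6: sold=2 (running total=12) -> [3 4 14]
Step 7: sold=2 (running total=14) -> [3 4 15]

Answer: 14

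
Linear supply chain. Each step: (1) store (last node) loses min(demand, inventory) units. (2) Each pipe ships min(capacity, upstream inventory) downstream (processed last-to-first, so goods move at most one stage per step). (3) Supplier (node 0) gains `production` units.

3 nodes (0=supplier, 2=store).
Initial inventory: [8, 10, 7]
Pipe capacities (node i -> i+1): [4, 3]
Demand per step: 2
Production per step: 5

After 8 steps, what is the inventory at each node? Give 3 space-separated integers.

Step 1: demand=2,sold=2 ship[1->2]=3 ship[0->1]=4 prod=5 -> inv=[9 11 8]
Step 2: demand=2,sold=2 ship[1->2]=3 ship[0->1]=4 prod=5 -> inv=[10 12 9]
Step 3: demand=2,sold=2 ship[1->2]=3 ship[0->1]=4 prod=5 -> inv=[11 13 10]
Step 4: demand=2,sold=2 ship[1->2]=3 ship[0->1]=4 prod=5 -> inv=[12 14 11]
Step 5: demand=2,sold=2 ship[1->2]=3 ship[0->1]=4 prod=5 -> inv=[13 15 12]
Step 6: demand=2,sold=2 ship[1->2]=3 ship[0->1]=4 prod=5 -> inv=[14 16 13]
Step 7: demand=2,sold=2 ship[1->2]=3 ship[0->1]=4 prod=5 -> inv=[15 17 14]
Step 8: demand=2,sold=2 ship[1->2]=3 ship[0->1]=4 prod=5 -> inv=[16 18 15]

16 18 15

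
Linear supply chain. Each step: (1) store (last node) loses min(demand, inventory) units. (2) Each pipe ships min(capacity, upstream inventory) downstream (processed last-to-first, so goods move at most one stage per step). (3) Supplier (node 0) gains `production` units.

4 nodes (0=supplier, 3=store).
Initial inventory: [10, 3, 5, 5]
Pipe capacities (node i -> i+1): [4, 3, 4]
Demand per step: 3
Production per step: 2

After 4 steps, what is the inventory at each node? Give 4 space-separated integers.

Step 1: demand=3,sold=3 ship[2->3]=4 ship[1->2]=3 ship[0->1]=4 prod=2 -> inv=[8 4 4 6]
Step 2: demand=3,sold=3 ship[2->3]=4 ship[1->2]=3 ship[0->1]=4 prod=2 -> inv=[6 5 3 7]
Step 3: demand=3,sold=3 ship[2->3]=3 ship[1->2]=3 ship[0->1]=4 prod=2 -> inv=[4 6 3 7]
Step 4: demand=3,sold=3 ship[2->3]=3 ship[1->2]=3 ship[0->1]=4 prod=2 -> inv=[2 7 3 7]

2 7 3 7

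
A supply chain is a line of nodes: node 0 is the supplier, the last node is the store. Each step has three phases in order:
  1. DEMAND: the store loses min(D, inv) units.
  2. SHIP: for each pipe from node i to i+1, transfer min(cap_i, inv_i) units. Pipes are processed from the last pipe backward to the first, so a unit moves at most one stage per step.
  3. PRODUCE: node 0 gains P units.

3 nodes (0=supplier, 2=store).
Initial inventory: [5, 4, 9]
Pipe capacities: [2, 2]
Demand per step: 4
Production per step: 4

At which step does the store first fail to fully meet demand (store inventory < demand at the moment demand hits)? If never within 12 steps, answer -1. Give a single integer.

Step 1: demand=4,sold=4 ship[1->2]=2 ship[0->1]=2 prod=4 -> [7 4 7]
Step 2: demand=4,sold=4 ship[1->2]=2 ship[0->1]=2 prod=4 -> [9 4 5]
Step 3: demand=4,sold=4 ship[1->2]=2 ship[0->1]=2 prod=4 -> [11 4 3]
Step 4: demand=4,sold=3 ship[1->2]=2 ship[0->1]=2 prod=4 -> [13 4 2]
Step 5: demand=4,sold=2 ship[1->2]=2 ship[0->1]=2 prod=4 -> [15 4 2]
Step 6: demand=4,sold=2 ship[1->2]=2 ship[0->1]=2 prod=4 -> [17 4 2]
Step 7: demand=4,sold=2 ship[1->2]=2 ship[0->1]=2 prod=4 -> [19 4 2]
Step 8: demand=4,sold=2 ship[1->2]=2 ship[0->1]=2 prod=4 -> [21 4 2]
Step 9: demand=4,sold=2 ship[1->2]=2 ship[0->1]=2 prod=4 -> [23 4 2]
Step 10: demand=4,sold=2 ship[1->2]=2 ship[0->1]=2 prod=4 -> [25 4 2]
Step 11: demand=4,sold=2 ship[1->2]=2 ship[0->1]=2 prod=4 -> [27 4 2]
Step 12: demand=4,sold=2 ship[1->2]=2 ship[0->1]=2 prod=4 -> [29 4 2]
First stockout at step 4

4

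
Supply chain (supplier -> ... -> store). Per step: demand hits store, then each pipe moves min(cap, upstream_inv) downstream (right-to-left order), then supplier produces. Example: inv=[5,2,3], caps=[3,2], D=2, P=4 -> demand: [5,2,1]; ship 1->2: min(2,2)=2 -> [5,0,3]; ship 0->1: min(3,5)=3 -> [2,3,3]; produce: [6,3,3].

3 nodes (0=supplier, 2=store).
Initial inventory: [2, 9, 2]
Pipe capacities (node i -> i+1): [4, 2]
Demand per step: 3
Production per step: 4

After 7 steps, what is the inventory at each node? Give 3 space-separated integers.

Step 1: demand=3,sold=2 ship[1->2]=2 ship[0->1]=2 prod=4 -> inv=[4 9 2]
Step 2: demand=3,sold=2 ship[1->2]=2 ship[0->1]=4 prod=4 -> inv=[4 11 2]
Step 3: demand=3,sold=2 ship[1->2]=2 ship[0->1]=4 prod=4 -> inv=[4 13 2]
Step 4: demand=3,sold=2 ship[1->2]=2 ship[0->1]=4 prod=4 -> inv=[4 15 2]
Step 5: demand=3,sold=2 ship[1->2]=2 ship[0->1]=4 prod=4 -> inv=[4 17 2]
Step 6: demand=3,sold=2 ship[1->2]=2 ship[0->1]=4 prod=4 -> inv=[4 19 2]
Step 7: demand=3,sold=2 ship[1->2]=2 ship[0->1]=4 prod=4 -> inv=[4 21 2]

4 21 2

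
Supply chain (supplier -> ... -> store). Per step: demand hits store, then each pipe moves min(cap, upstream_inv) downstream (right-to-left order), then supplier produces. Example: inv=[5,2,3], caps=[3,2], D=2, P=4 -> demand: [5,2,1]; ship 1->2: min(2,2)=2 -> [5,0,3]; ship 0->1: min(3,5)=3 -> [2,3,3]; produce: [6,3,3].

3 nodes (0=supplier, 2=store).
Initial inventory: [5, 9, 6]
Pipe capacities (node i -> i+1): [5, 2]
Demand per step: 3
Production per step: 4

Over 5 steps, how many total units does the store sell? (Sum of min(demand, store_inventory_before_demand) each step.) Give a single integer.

Step 1: sold=3 (running total=3) -> [4 12 5]
Step 2: sold=3 (running total=6) -> [4 14 4]
Step 3: sold=3 (running total=9) -> [4 16 3]
Step 4: sold=3 (running total=12) -> [4 18 2]
Step 5: sold=2 (running total=14) -> [4 20 2]

Answer: 14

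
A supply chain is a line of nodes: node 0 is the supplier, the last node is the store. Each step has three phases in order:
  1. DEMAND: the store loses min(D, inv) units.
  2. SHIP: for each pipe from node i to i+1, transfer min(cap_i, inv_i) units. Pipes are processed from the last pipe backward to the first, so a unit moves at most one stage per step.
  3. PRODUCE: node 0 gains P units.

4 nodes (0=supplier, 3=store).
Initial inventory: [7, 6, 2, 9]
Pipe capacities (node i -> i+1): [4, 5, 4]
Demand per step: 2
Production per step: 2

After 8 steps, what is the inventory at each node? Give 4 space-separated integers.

Step 1: demand=2,sold=2 ship[2->3]=2 ship[1->2]=5 ship[0->1]=4 prod=2 -> inv=[5 5 5 9]
Step 2: demand=2,sold=2 ship[2->3]=4 ship[1->2]=5 ship[0->1]=4 prod=2 -> inv=[3 4 6 11]
Step 3: demand=2,sold=2 ship[2->3]=4 ship[1->2]=4 ship[0->1]=3 prod=2 -> inv=[2 3 6 13]
Step 4: demand=2,sold=2 ship[2->3]=4 ship[1->2]=3 ship[0->1]=2 prod=2 -> inv=[2 2 5 15]
Step 5: demand=2,sold=2 ship[2->3]=4 ship[1->2]=2 ship[0->1]=2 prod=2 -> inv=[2 2 3 17]
Step 6: demand=2,sold=2 ship[2->3]=3 ship[1->2]=2 ship[0->1]=2 prod=2 -> inv=[2 2 2 18]
Step 7: demand=2,sold=2 ship[2->3]=2 ship[1->2]=2 ship[0->1]=2 prod=2 -> inv=[2 2 2 18]
Step 8: demand=2,sold=2 ship[2->3]=2 ship[1->2]=2 ship[0->1]=2 prod=2 -> inv=[2 2 2 18]

2 2 2 18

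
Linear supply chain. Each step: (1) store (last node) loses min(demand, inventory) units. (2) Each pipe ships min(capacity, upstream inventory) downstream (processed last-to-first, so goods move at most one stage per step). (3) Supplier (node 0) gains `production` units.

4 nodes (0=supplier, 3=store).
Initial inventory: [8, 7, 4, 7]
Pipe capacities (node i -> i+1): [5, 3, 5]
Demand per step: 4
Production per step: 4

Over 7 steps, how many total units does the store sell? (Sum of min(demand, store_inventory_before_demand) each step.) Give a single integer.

Answer: 26

Derivation:
Step 1: sold=4 (running total=4) -> [7 9 3 7]
Step 2: sold=4 (running total=8) -> [6 11 3 6]
Step 3: sold=4 (running total=12) -> [5 13 3 5]
Step 4: sold=4 (running total=16) -> [4 15 3 4]
Step 5: sold=4 (running total=20) -> [4 16 3 3]
Step 6: sold=3 (running total=23) -> [4 17 3 3]
Step 7: sold=3 (running total=26) -> [4 18 3 3]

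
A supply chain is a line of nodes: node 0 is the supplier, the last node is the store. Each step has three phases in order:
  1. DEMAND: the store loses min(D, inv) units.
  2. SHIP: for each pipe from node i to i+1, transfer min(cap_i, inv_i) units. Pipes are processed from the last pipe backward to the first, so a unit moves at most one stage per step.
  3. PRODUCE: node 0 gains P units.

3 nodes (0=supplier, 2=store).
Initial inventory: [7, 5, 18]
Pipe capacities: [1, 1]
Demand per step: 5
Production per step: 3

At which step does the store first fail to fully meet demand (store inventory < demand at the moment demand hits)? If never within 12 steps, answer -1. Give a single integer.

Step 1: demand=5,sold=5 ship[1->2]=1 ship[0->1]=1 prod=3 -> [9 5 14]
Step 2: demand=5,sold=5 ship[1->2]=1 ship[0->1]=1 prod=3 -> [11 5 10]
Step 3: demand=5,sold=5 ship[1->2]=1 ship[0->1]=1 prod=3 -> [13 5 6]
Step 4: demand=5,sold=5 ship[1->2]=1 ship[0->1]=1 prod=3 -> [15 5 2]
Step 5: demand=5,sold=2 ship[1->2]=1 ship[0->1]=1 prod=3 -> [17 5 1]
Step 6: demand=5,sold=1 ship[1->2]=1 ship[0->1]=1 prod=3 -> [19 5 1]
Step 7: demand=5,sold=1 ship[1->2]=1 ship[0->1]=1 prod=3 -> [21 5 1]
Step 8: demand=5,sold=1 ship[1->2]=1 ship[0->1]=1 prod=3 -> [23 5 1]
Step 9: demand=5,sold=1 ship[1->2]=1 ship[0->1]=1 prod=3 -> [25 5 1]
Step 10: demand=5,sold=1 ship[1->2]=1 ship[0->1]=1 prod=3 -> [27 5 1]
Step 11: demand=5,sold=1 ship[1->2]=1 ship[0->1]=1 prod=3 -> [29 5 1]
Step 12: demand=5,sold=1 ship[1->2]=1 ship[0->1]=1 prod=3 -> [31 5 1]
First stockout at step 5

5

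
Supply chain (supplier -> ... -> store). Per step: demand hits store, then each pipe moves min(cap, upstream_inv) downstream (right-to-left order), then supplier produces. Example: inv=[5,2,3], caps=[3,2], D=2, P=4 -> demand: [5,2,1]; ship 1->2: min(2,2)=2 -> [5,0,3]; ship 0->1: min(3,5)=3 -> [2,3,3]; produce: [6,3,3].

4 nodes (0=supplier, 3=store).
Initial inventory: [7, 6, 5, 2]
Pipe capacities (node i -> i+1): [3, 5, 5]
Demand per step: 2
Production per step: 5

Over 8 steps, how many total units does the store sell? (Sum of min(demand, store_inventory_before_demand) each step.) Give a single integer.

Answer: 16

Derivation:
Step 1: sold=2 (running total=2) -> [9 4 5 5]
Step 2: sold=2 (running total=4) -> [11 3 4 8]
Step 3: sold=2 (running total=6) -> [13 3 3 10]
Step 4: sold=2 (running total=8) -> [15 3 3 11]
Step 5: sold=2 (running total=10) -> [17 3 3 12]
Step 6: sold=2 (running total=12) -> [19 3 3 13]
Step 7: sold=2 (running total=14) -> [21 3 3 14]
Step 8: sold=2 (running total=16) -> [23 3 3 15]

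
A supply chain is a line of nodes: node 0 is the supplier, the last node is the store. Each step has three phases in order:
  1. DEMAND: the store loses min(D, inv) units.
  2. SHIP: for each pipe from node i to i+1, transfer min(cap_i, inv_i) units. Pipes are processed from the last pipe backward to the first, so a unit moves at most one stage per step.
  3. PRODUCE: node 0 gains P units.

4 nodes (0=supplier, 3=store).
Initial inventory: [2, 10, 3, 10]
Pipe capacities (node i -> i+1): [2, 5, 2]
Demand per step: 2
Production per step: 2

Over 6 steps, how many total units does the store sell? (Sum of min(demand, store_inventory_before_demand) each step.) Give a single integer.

Answer: 12

Derivation:
Step 1: sold=2 (running total=2) -> [2 7 6 10]
Step 2: sold=2 (running total=4) -> [2 4 9 10]
Step 3: sold=2 (running total=6) -> [2 2 11 10]
Step 4: sold=2 (running total=8) -> [2 2 11 10]
Step 5: sold=2 (running total=10) -> [2 2 11 10]
Step 6: sold=2 (running total=12) -> [2 2 11 10]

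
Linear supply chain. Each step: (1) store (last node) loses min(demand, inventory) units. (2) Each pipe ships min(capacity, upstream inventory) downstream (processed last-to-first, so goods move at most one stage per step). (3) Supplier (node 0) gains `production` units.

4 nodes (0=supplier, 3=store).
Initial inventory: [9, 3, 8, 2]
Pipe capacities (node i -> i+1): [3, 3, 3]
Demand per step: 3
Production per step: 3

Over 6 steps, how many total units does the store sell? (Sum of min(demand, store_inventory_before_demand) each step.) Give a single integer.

Answer: 17

Derivation:
Step 1: sold=2 (running total=2) -> [9 3 8 3]
Step 2: sold=3 (running total=5) -> [9 3 8 3]
Step 3: sold=3 (running total=8) -> [9 3 8 3]
Step 4: sold=3 (running total=11) -> [9 3 8 3]
Step 5: sold=3 (running total=14) -> [9 3 8 3]
Step 6: sold=3 (running total=17) -> [9 3 8 3]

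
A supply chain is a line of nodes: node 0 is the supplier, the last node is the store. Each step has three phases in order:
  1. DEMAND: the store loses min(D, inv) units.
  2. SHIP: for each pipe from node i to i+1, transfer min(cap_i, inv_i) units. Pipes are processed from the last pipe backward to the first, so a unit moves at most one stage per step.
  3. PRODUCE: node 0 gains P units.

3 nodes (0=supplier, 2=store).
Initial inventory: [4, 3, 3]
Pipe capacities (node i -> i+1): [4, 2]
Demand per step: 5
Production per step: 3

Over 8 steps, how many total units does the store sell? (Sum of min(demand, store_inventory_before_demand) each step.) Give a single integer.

Answer: 17

Derivation:
Step 1: sold=3 (running total=3) -> [3 5 2]
Step 2: sold=2 (running total=5) -> [3 6 2]
Step 3: sold=2 (running total=7) -> [3 7 2]
Step 4: sold=2 (running total=9) -> [3 8 2]
Step 5: sold=2 (running total=11) -> [3 9 2]
Step 6: sold=2 (running total=13) -> [3 10 2]
Step 7: sold=2 (running total=15) -> [3 11 2]
Step 8: sold=2 (running total=17) -> [3 12 2]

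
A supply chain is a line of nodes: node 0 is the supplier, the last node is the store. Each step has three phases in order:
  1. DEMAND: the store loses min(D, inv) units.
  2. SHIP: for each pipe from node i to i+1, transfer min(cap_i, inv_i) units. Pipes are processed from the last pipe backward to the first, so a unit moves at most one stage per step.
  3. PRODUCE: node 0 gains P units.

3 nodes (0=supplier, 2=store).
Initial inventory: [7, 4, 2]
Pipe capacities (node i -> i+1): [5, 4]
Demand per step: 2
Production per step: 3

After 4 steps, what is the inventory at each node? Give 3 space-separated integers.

Step 1: demand=2,sold=2 ship[1->2]=4 ship[0->1]=5 prod=3 -> inv=[5 5 4]
Step 2: demand=2,sold=2 ship[1->2]=4 ship[0->1]=5 prod=3 -> inv=[3 6 6]
Step 3: demand=2,sold=2 ship[1->2]=4 ship[0->1]=3 prod=3 -> inv=[3 5 8]
Step 4: demand=2,sold=2 ship[1->2]=4 ship[0->1]=3 prod=3 -> inv=[3 4 10]

3 4 10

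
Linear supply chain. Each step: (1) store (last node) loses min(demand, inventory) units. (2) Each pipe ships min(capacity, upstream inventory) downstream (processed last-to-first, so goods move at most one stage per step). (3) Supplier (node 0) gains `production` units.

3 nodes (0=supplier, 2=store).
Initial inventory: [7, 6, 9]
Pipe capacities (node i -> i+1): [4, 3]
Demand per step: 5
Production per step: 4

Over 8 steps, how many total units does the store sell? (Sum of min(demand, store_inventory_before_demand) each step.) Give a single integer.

Answer: 30

Derivation:
Step 1: sold=5 (running total=5) -> [7 7 7]
Step 2: sold=5 (running total=10) -> [7 8 5]
Step 3: sold=5 (running total=15) -> [7 9 3]
Step 4: sold=3 (running total=18) -> [7 10 3]
Step 5: sold=3 (running total=21) -> [7 11 3]
Step 6: sold=3 (running total=24) -> [7 12 3]
Step 7: sold=3 (running total=27) -> [7 13 3]
Step 8: sold=3 (running total=30) -> [7 14 3]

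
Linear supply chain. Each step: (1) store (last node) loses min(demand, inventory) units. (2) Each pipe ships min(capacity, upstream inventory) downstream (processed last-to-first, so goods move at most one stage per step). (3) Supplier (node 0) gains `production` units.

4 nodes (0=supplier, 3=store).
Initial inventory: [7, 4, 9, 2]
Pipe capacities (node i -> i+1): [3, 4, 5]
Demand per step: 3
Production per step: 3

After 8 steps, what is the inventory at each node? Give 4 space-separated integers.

Step 1: demand=3,sold=2 ship[2->3]=5 ship[1->2]=4 ship[0->1]=3 prod=3 -> inv=[7 3 8 5]
Step 2: demand=3,sold=3 ship[2->3]=5 ship[1->2]=3 ship[0->1]=3 prod=3 -> inv=[7 3 6 7]
Step 3: demand=3,sold=3 ship[2->3]=5 ship[1->2]=3 ship[0->1]=3 prod=3 -> inv=[7 3 4 9]
Step 4: demand=3,sold=3 ship[2->3]=4 ship[1->2]=3 ship[0->1]=3 prod=3 -> inv=[7 3 3 10]
Step 5: demand=3,sold=3 ship[2->3]=3 ship[1->2]=3 ship[0->1]=3 prod=3 -> inv=[7 3 3 10]
Step 6: demand=3,sold=3 ship[2->3]=3 ship[1->2]=3 ship[0->1]=3 prod=3 -> inv=[7 3 3 10]
Step 7: demand=3,sold=3 ship[2->3]=3 ship[1->2]=3 ship[0->1]=3 prod=3 -> inv=[7 3 3 10]
Step 8: demand=3,sold=3 ship[2->3]=3 ship[1->2]=3 ship[0->1]=3 prod=3 -> inv=[7 3 3 10]

7 3 3 10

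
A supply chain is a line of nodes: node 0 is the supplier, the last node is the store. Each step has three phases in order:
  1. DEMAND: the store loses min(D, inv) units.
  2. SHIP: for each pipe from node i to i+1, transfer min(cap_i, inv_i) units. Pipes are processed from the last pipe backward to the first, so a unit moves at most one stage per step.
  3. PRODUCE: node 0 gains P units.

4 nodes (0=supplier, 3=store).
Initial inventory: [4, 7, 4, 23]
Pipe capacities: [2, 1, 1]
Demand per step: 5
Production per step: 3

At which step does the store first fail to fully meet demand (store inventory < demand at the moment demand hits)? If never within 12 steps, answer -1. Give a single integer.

Step 1: demand=5,sold=5 ship[2->3]=1 ship[1->2]=1 ship[0->1]=2 prod=3 -> [5 8 4 19]
Step 2: demand=5,sold=5 ship[2->3]=1 ship[1->2]=1 ship[0->1]=2 prod=3 -> [6 9 4 15]
Step 3: demand=5,sold=5 ship[2->3]=1 ship[1->2]=1 ship[0->1]=2 prod=3 -> [7 10 4 11]
Step 4: demand=5,sold=5 ship[2->3]=1 ship[1->2]=1 ship[0->1]=2 prod=3 -> [8 11 4 7]
Step 5: demand=5,sold=5 ship[2->3]=1 ship[1->2]=1 ship[0->1]=2 prod=3 -> [9 12 4 3]
Step 6: demand=5,sold=3 ship[2->3]=1 ship[1->2]=1 ship[0->1]=2 prod=3 -> [10 13 4 1]
Step 7: demand=5,sold=1 ship[2->3]=1 ship[1->2]=1 ship[0->1]=2 prod=3 -> [11 14 4 1]
Step 8: demand=5,sold=1 ship[2->3]=1 ship[1->2]=1 ship[0->1]=2 prod=3 -> [12 15 4 1]
Step 9: demand=5,sold=1 ship[2->3]=1 ship[1->2]=1 ship[0->1]=2 prod=3 -> [13 16 4 1]
Step 10: demand=5,sold=1 ship[2->3]=1 ship[1->2]=1 ship[0->1]=2 prod=3 -> [14 17 4 1]
Step 11: demand=5,sold=1 ship[2->3]=1 ship[1->2]=1 ship[0->1]=2 prod=3 -> [15 18 4 1]
Step 12: demand=5,sold=1 ship[2->3]=1 ship[1->2]=1 ship[0->1]=2 prod=3 -> [16 19 4 1]
First stockout at step 6

6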